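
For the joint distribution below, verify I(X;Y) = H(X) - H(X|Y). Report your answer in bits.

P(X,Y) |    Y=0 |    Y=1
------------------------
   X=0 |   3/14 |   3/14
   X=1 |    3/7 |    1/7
I(X;Y) = 0.0481 bits

Mutual information has multiple equivalent forms:
- I(X;Y) = H(X) - H(X|Y)
- I(X;Y) = H(Y) - H(Y|X)
- I(X;Y) = H(X) + H(Y) - H(X,Y)

Computing all quantities:
H(X) = 0.9852, H(Y) = 0.9403, H(X,Y) = 1.8774
H(X|Y) = 0.9371, H(Y|X) = 0.8922

Verification:
H(X) - H(X|Y) = 0.9852 - 0.9371 = 0.0481
H(Y) - H(Y|X) = 0.9403 - 0.8922 = 0.0481
H(X) + H(Y) - H(X,Y) = 0.9852 + 0.9403 - 1.8774 = 0.0481

All forms give I(X;Y) = 0.0481 bits. ✓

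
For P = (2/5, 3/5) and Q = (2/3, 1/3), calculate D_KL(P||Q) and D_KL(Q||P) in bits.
D_KL(P||Q) = 0.2140, D_KL(Q||P) = 0.2086

KL divergence is not symmetric: D_KL(P||Q) ≠ D_KL(Q||P) in general.

D_KL(P||Q) = 0.2140 bits
D_KL(Q||P) = 0.2086 bits

No, they are not equal!

This asymmetry is why KL divergence is not a true distance metric.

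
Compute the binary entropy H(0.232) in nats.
0.5417 nats

The binary entropy function is:
H(p) = -p log(p) - (1-p) log(1-p)

H(0.232) = -0.232 × log_e(0.232) - 0.768 × log_e(0.768)
H(0.232) = 0.5417 nats

Note: Binary entropy is maximized at p=0.5 (H=1 bit) and minimized at p=0 or p=1 (H=0).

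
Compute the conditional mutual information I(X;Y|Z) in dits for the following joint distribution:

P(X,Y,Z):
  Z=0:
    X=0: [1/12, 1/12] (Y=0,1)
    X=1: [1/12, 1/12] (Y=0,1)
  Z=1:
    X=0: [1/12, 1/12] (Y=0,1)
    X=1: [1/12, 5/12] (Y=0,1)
0.0148 dits

Conditional mutual information: I(X;Y|Z) = H(X|Z) + H(Y|Z) - H(X,Y|Z)

H(Z) = 0.2764
H(X,Z) = 0.5396 → H(X|Z) = 0.2632
H(Y,Z) = 0.5396 → H(Y|Z) = 0.2632
H(X,Y,Z) = 0.7879 → H(X,Y|Z) = 0.5115

I(X;Y|Z) = 0.2632 + 0.2632 - 0.5115 = 0.0148 dits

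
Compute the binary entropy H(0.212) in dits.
0.2244 dits

The binary entropy function is:
H(p) = -p log(p) - (1-p) log(1-p)

H(0.212) = -0.212 × log_10(0.212) - 0.788 × log_10(0.788)
H(0.212) = 0.2244 dits

Note: Binary entropy is maximized at p=0.5 (H=1 bit) and minimized at p=0 or p=1 (H=0).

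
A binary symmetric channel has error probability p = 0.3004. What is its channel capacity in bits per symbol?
0.1182 bits

For a binary symmetric channel (BSC) with error probability p:
Capacity C = 1 - H(p) bits per symbol

where H(p) = -p log₂(p) - (1-p) log₂(1-p) is the binary entropy function.

H(0.3004) = 0.8818 bits
C = 1 - 0.8818 = 0.1182 bits per symbol

This means we can reliably transmit up to 0.1182 bits of information per channel use.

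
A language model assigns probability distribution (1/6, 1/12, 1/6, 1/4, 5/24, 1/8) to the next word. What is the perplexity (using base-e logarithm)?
5.6838

Perplexity is e^H (or exp(H) for natural log).

First, H = -Σ p log p = 1.7376 nats
Perplexity = e^1.7376 = 5.6838

Interpretation: The model's uncertainty is equivalent to choosing uniformly among 5.7 options.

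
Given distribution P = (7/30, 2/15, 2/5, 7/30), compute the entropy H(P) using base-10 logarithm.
0.5708 dits

Shannon entropy is H(X) = -Σ p(x) log p(x).

For P = (7/30, 2/15, 2/5, 7/30):
H = -7/30 × log_10(7/30) -2/15 × log_10(2/15) -2/5 × log_10(2/5) -7/30 × log_10(7/30)
H = 0.5708 dits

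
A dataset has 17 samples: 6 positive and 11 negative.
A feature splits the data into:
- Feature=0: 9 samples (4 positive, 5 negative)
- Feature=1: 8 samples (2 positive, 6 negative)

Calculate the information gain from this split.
0.0302 bits

Information Gain = H(Y) - H(Y|Feature)

Before split:
P(positive) = 6/17 = 0.3529
H(Y) = 0.9367 bits

After split:
Feature=0: H = 0.9911 bits (weight = 9/17)
Feature=1: H = 0.8113 bits (weight = 8/17)
H(Y|Feature) = (9/17)×0.9911 + (8/17)×0.8113 = 0.9065 bits

Information Gain = 0.9367 - 0.9065 = 0.0302 bits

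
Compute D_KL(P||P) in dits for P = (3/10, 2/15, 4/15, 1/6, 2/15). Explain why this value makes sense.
0.0000 dits

KL divergence satisfies the Gibbs inequality: D_KL(P||Q) ≥ 0 for all distributions P, Q.

D_KL(P||Q) = Σ p(x) log(p(x)/q(x))
Each term is p(x) × log_10(p(x)/p(x)) = p(x) × log_10(1) = 0, so the sum is 0.
D_KL(P||Q) = 0.0000 dits

When P = Q, the KL divergence is exactly 0, as there is no 'divergence' between identical distributions.

This non-negativity is a fundamental property: relative entropy cannot be negative because it measures how different Q is from P.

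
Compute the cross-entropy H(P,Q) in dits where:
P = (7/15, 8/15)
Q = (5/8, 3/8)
0.3224 dits

Cross-entropy: H(P,Q) = -Σ p(x) log q(x)

Alternatively: H(P,Q) = H(P) + D_KL(P||Q)
H(P) = 0.3001 dits
D_KL(P||Q) = 0.0224 dits

H(P,Q) = 0.3001 + 0.0224 = 0.3224 dits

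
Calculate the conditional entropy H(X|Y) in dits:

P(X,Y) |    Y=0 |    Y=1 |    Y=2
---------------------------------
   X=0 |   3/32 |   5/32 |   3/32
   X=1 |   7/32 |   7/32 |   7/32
0.2764 dits

Using the chain rule: H(X|Y) = H(X,Y) - H(Y)

First, compute H(X,Y) = 0.7519 dits

Marginal P(Y) = (5/16, 3/8, 5/16)
H(Y) = 0.4755 dits

H(X|Y) = H(X,Y) - H(Y) = 0.7519 - 0.4755 = 0.2764 dits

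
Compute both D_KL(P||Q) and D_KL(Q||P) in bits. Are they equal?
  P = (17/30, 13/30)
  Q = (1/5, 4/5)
D_KL(P||Q) = 0.4681, D_KL(Q||P) = 0.4071

KL divergence is not symmetric: D_KL(P||Q) ≠ D_KL(Q||P) in general.

D_KL(P||Q) = 0.4681 bits
D_KL(Q||P) = 0.4071 bits

No, they are not equal!

This asymmetry is why KL divergence is not a true distance metric.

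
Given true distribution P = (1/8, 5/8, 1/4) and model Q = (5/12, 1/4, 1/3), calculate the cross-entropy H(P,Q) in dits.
0.5431 dits

Cross-entropy: H(P,Q) = -Σ p(x) log q(x)

Alternatively: H(P,Q) = H(P) + D_KL(P||Q)
H(P) = 0.3910 dits
D_KL(P||Q) = 0.1521 dits

H(P,Q) = 0.3910 + 0.1521 = 0.5431 dits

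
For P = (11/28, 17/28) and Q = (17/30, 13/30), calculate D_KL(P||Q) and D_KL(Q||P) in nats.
D_KL(P||Q) = 0.0608, D_KL(Q||P) = 0.0614

KL divergence is not symmetric: D_KL(P||Q) ≠ D_KL(Q||P) in general.

D_KL(P||Q) = 0.0608 nats
D_KL(Q||P) = 0.0614 nats

No, they are not equal!

This asymmetry is why KL divergence is not a true distance metric.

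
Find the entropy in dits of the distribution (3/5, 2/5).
0.2923 dits

Shannon entropy is H(X) = -Σ p(x) log p(x).

For P = (3/5, 2/5):
H = -3/5 × log_10(3/5) -2/5 × log_10(2/5)
H = 0.2923 dits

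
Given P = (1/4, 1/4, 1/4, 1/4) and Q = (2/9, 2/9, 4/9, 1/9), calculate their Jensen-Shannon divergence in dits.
0.0123 dits

Jensen-Shannon divergence is:
JSD(P||Q) = 0.5 × D_KL(P||M) + 0.5 × D_KL(Q||M)
where M = 0.5 × (P + Q) is the mixture distribution.

M = 0.5 × (1/4, 1/4, 1/4, 1/4) + 0.5 × (2/9, 2/9, 4/9, 1/9) = (0.236111, 0.236111, 0.347222, 0.180556)

D_KL(P||M) = 0.0121 dits
D_KL(Q||M) = 0.0125 dits

JSD(P||Q) = 0.5 × 0.0121 + 0.5 × 0.0125 = 0.0123 dits

Unlike KL divergence, JSD is symmetric and bounded: 0 ≤ JSD ≤ log(2).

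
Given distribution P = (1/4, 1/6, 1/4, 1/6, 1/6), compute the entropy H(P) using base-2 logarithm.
2.2925 bits

Shannon entropy is H(X) = -Σ p(x) log p(x).

For P = (1/4, 1/6, 1/4, 1/6, 1/6):
H = -1/4 × log_2(1/4) -1/6 × log_2(1/6) -1/4 × log_2(1/4) -1/6 × log_2(1/6) -1/6 × log_2(1/6)
H = 2.2925 bits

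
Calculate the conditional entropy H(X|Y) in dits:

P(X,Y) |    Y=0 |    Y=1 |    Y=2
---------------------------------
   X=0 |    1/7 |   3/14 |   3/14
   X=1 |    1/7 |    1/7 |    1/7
0.2948 dits

Using the chain rule: H(X|Y) = H(X,Y) - H(Y)

First, compute H(X,Y) = 0.7696 dits

Marginal P(Y) = (2/7, 5/14, 5/14)
H(Y) = 0.4748 dits

H(X|Y) = H(X,Y) - H(Y) = 0.7696 - 0.4748 = 0.2948 dits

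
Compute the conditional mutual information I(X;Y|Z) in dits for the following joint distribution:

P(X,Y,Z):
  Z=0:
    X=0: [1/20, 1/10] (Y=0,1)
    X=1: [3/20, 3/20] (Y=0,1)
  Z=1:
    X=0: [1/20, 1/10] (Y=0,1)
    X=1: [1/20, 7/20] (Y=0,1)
0.0088 dits

Conditional mutual information: I(X;Y|Z) = H(X|Z) + H(Y|Z) - H(X,Y|Z)

H(Z) = 0.2989
H(X,Z) = 0.5632 → H(X|Z) = 0.2644
H(Y,Z) = 0.5464 → H(Y|Z) = 0.2475
H(X,Y,Z) = 0.8019 → H(X,Y|Z) = 0.5030

I(X;Y|Z) = 0.2644 + 0.2475 - 0.5030 = 0.0088 dits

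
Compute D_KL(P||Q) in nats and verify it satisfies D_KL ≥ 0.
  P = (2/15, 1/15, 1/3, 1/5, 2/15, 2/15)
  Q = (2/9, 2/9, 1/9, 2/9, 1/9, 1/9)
0.2454 nats

KL divergence satisfies the Gibbs inequality: D_KL(P||Q) ≥ 0 for all distributions P, Q.

D_KL(P||Q) = Σ p(x) log(p(x)/q(x))
Term by term:
  x=0: 2/15 × log_e[(2/15)/(2/9)] = -0.0681
  x=1: 1/15 × log_e[(1/15)/(2/9)] = -0.0803
  x=2: 1/3 × log_e[(1/3)/(1/9)] = 0.3662
  x=3: 1/5 × log_e[(1/5)/(2/9)] = -0.0211
  x=4: 2/15 × log_e[(2/15)/(1/9)] = 0.0243
  x=5: 2/15 × log_e[(2/15)/(1/9)] = 0.0243
D_KL(P||Q) = 0.2454 nats

D_KL(P||Q) = 0.2454 ≥ 0 ✓

This non-negativity is a fundamental property: relative entropy cannot be negative because it measures how different Q is from P.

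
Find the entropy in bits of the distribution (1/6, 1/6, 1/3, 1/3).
1.9183 bits

Shannon entropy is H(X) = -Σ p(x) log p(x).

For P = (1/6, 1/6, 1/3, 1/3):
H = -1/6 × log_2(1/6) -1/6 × log_2(1/6) -1/3 × log_2(1/3) -1/3 × log_2(1/3)
H = 1.9183 bits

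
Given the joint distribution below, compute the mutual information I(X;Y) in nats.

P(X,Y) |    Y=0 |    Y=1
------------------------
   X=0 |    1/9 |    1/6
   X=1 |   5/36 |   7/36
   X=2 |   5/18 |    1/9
0.0456 nats

Mutual information: I(X;Y) = H(X) + H(Y) - H(X,Y)

Marginals:
P(X) = (5/18, 1/3, 7/18), H(X) = 1.0893 nats
P(Y) = (19/36, 17/36), H(Y) = 0.6916 nats

Joint entropy: H(X,Y) = 1.7353 nats

I(X;Y) = 1.0893 + 0.6916 - 1.7353 = 0.0456 nats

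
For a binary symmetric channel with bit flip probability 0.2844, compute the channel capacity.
0.1386 bits

For a binary symmetric channel (BSC) with error probability p:
Capacity C = 1 - H(p) bits per symbol

where H(p) = -p log₂(p) - (1-p) log₂(1-p) is the binary entropy function.

H(0.2844) = 0.8614 bits
C = 1 - 0.8614 = 0.1386 bits per symbol

This means we can reliably transmit up to 0.1386 bits of information per channel use.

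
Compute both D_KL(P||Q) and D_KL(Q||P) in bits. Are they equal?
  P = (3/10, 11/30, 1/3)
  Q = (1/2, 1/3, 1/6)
D_KL(P||Q) = 0.1627, D_KL(Q||P) = 0.1560

KL divergence is not symmetric: D_KL(P||Q) ≠ D_KL(Q||P) in general.

D_KL(P||Q) = 0.1627 bits
D_KL(Q||P) = 0.1560 bits

No, they are not equal!

This asymmetry is why KL divergence is not a true distance metric.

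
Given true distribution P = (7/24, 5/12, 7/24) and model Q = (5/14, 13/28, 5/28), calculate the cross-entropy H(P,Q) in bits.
1.6194 bits

Cross-entropy: H(P,Q) = -Σ p(x) log q(x)

Alternatively: H(P,Q) = H(P) + D_KL(P||Q)
H(P) = 1.5632 bits
D_KL(P||Q) = 0.0562 bits

H(P,Q) = 1.5632 + 0.0562 = 1.6194 bits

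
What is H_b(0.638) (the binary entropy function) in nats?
0.6546 nats

The binary entropy function is:
H(p) = -p log(p) - (1-p) log(1-p)

H(0.638) = -0.638 × log_e(0.638) - 0.362 × log_e(0.362)
H(0.638) = 0.6546 nats

Note: Binary entropy is maximized at p=0.5 (H=1 bit) and minimized at p=0 or p=1 (H=0).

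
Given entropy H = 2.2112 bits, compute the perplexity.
4.6306

Perplexity is 2^H (or exp(H) for natural log).

H = 2.2112 bits
Perplexity = 2^2.2112 = 4.6306

Interpretation: The model's uncertainty is equivalent to choosing uniformly among 4.6 options.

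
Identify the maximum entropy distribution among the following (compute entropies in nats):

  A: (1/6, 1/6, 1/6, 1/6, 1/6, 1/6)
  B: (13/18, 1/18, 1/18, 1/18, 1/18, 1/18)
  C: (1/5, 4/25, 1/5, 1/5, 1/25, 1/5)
A

For a discrete distribution over n outcomes, entropy is maximized by the uniform distribution.

Computing entropies:
H(A) = 1.7918 nats
H(B) = 1.0379 nats
H(C) = 1.7095 nats

The uniform distribution (where all probabilities equal 1/6) achieves the maximum entropy of log_e(6) = 1.7918 nats.

Distribution A has the highest entropy.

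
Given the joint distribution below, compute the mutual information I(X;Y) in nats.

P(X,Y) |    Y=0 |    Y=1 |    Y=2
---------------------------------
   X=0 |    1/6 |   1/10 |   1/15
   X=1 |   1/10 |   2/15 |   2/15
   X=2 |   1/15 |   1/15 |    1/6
0.0539 nats

Mutual information: I(X;Y) = H(X) + H(Y) - H(X,Y)

Marginals:
P(X) = (1/3, 11/30, 3/10), H(X) = 1.0953 nats
P(Y) = (1/3, 3/10, 11/30), H(Y) = 1.0953 nats

Joint entropy: H(X,Y) = 2.1367 nats

I(X;Y) = 1.0953 + 1.0953 - 2.1367 = 0.0539 nats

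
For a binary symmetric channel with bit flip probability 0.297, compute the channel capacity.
0.1224 bits

For a binary symmetric channel (BSC) with error probability p:
Capacity C = 1 - H(p) bits per symbol

where H(p) = -p log₂(p) - (1-p) log₂(1-p) is the binary entropy function.

H(0.297) = 0.8776 bits
C = 1 - 0.8776 = 0.1224 bits per symbol

This means we can reliably transmit up to 0.1224 bits of information per channel use.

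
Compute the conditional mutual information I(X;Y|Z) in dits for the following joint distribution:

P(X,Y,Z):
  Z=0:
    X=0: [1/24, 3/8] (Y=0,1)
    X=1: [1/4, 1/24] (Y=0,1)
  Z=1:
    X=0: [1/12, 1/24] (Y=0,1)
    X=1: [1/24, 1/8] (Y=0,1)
0.1089 dits

Conditional mutual information: I(X;Y|Z) = H(X|Z) + H(Y|Z) - H(X,Y|Z)

H(Z) = 0.2622
H(X,Z) = 0.5571 → H(X|Z) = 0.2949
H(Y,Z) = 0.5571 → H(Y|Z) = 0.2949
H(X,Y,Z) = 0.7431 → H(X,Y|Z) = 0.4810

I(X;Y|Z) = 0.2949 + 0.2949 - 0.4810 = 0.1089 dits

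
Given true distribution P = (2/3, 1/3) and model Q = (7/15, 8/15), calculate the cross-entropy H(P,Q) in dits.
0.3117 dits

Cross-entropy: H(P,Q) = -Σ p(x) log q(x)

Alternatively: H(P,Q) = H(P) + D_KL(P||Q)
H(P) = 0.2764 dits
D_KL(P||Q) = 0.0352 dits

H(P,Q) = 0.2764 + 0.0352 = 0.3117 dits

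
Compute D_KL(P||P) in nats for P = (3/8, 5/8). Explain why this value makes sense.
0.0000 nats

KL divergence satisfies the Gibbs inequality: D_KL(P||Q) ≥ 0 for all distributions P, Q.

D_KL(P||Q) = Σ p(x) log(p(x)/q(x))
Each term is p(x) × log_e(p(x)/p(x)) = p(x) × log_e(1) = 0, so the sum is 0.
D_KL(P||Q) = 0.0000 nats

When P = Q, the KL divergence is exactly 0, as there is no 'divergence' between identical distributions.

This non-negativity is a fundamental property: relative entropy cannot be negative because it measures how different Q is from P.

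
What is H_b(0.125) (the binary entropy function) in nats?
0.3768 nats

The binary entropy function is:
H(p) = -p log(p) - (1-p) log(1-p)

H(0.125) = -0.125 × log_e(0.125) - 0.875 × log_e(0.875)
H(0.125) = 0.3768 nats

Note: Binary entropy is maximized at p=0.5 (H=1 bit) and minimized at p=0 or p=1 (H=0).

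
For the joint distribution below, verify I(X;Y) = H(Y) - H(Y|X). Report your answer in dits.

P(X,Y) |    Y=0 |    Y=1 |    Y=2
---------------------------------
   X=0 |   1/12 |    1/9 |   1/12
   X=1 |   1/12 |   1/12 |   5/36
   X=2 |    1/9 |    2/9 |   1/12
I(X;Y) = 0.0146 dits

Mutual information has multiple equivalent forms:
- I(X;Y) = H(X) - H(X|Y)
- I(X;Y) = H(Y) - H(Y|X)
- I(X;Y) = H(X) + H(Y) - H(X,Y)

Computing all quantities:
H(X) = 0.4703, H(Y) = 0.4703, H(X,Y) = 0.9259
H(X|Y) = 0.4557, H(Y|X) = 0.4557

Verification:
H(X) - H(X|Y) = 0.4703 - 0.4557 = 0.0146
H(Y) - H(Y|X) = 0.4703 - 0.4557 = 0.0146
H(X) + H(Y) - H(X,Y) = 0.4703 + 0.4703 - 0.9259 = 0.0146

All forms give I(X;Y) = 0.0146 dits. ✓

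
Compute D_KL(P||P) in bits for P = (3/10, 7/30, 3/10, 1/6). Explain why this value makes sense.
0.0000 bits

KL divergence satisfies the Gibbs inequality: D_KL(P||Q) ≥ 0 for all distributions P, Q.

D_KL(P||Q) = Σ p(x) log(p(x)/q(x))
Each term is p(x) × log_2(p(x)/p(x)) = p(x) × log_2(1) = 0, so the sum is 0.
D_KL(P||Q) = 0.0000 bits

When P = Q, the KL divergence is exactly 0, as there is no 'divergence' between identical distributions.

This non-negativity is a fundamental property: relative entropy cannot be negative because it measures how different Q is from P.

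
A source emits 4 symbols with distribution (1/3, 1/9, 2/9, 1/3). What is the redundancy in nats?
0.0755 nats

Redundancy measures how far a source is from maximum entropy:
R = H_max - H(X)

Maximum entropy for 4 symbols: H_max = log_e(4) = 1.3863 nats
Actual entropy: H(X) = 1.3108 nats
Redundancy: R = 1.3863 - 1.3108 = 0.0755 nats

This redundancy represents potential for compression: the source could be compressed by 0.0755 nats per symbol.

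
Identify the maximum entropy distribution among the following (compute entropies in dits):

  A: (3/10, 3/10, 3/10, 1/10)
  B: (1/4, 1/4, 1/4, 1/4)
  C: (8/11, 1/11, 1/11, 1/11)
B

For a discrete distribution over n outcomes, entropy is maximized by the uniform distribution.

Computing entropies:
H(A) = 0.5706 dits
H(B) = 0.6021 dits
H(C) = 0.3846 dits

The uniform distribution (where all probabilities equal 1/4) achieves the maximum entropy of log_10(4) = 0.6021 dits.

Distribution B has the highest entropy.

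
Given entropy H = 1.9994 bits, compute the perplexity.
3.9983

Perplexity is 2^H (or exp(H) for natural log).

H = 1.9994 bits
Perplexity = 2^1.9994 = 3.9983

Interpretation: The model's uncertainty is equivalent to choosing uniformly among 4.0 options.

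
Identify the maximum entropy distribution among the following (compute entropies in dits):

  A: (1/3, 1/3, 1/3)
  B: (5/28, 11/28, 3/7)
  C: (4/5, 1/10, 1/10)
A

For a discrete distribution over n outcomes, entropy is maximized by the uniform distribution.

Computing entropies:
H(A) = 0.4771 dits
H(B) = 0.4507 dits
H(C) = 0.2775 dits

The uniform distribution (where all probabilities equal 1/3) achieves the maximum entropy of log_10(3) = 0.4771 dits.

Distribution A has the highest entropy.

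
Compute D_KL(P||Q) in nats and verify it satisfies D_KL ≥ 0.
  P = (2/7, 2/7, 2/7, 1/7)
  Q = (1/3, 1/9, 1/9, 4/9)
0.3335 nats

KL divergence satisfies the Gibbs inequality: D_KL(P||Q) ≥ 0 for all distributions P, Q.

D_KL(P||Q) = Σ p(x) log(p(x)/q(x))
Term by term:
  x=0: 2/7 × log_e[(2/7)/(1/3)] = -0.0440
  x=1: 2/7 × log_e[(2/7)/(1/9)] = 0.2698
  x=2: 2/7 × log_e[(2/7)/(1/9)] = 0.2698
  x=3: 1/7 × log_e[(1/7)/(4/9)] = -0.1621
D_KL(P||Q) = 0.3335 nats

D_KL(P||Q) = 0.3335 ≥ 0 ✓

This non-negativity is a fundamental property: relative entropy cannot be negative because it measures how different Q is from P.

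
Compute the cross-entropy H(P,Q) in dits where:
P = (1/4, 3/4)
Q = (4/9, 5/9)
0.2795 dits

Cross-entropy: H(P,Q) = -Σ p(x) log q(x)

Alternatively: H(P,Q) = H(P) + D_KL(P||Q)
H(P) = 0.2442 dits
D_KL(P||Q) = 0.0353 dits

H(P,Q) = 0.2442 + 0.0353 = 0.2795 dits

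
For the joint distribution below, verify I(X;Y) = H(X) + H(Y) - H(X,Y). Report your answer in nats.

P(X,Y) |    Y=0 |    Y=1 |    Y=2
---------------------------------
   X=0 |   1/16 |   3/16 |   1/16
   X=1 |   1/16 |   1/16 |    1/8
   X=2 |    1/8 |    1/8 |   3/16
I(X;Y) = 0.0532 nats

Mutual information has multiple equivalent forms:
- I(X;Y) = H(X) - H(X|Y)
- I(X;Y) = H(Y) - H(Y|X)
- I(X;Y) = H(X) + H(Y) - H(X,Y)

Computing all quantities:
H(X) = 1.0717, H(Y) = 1.0822, H(X,Y) = 2.1007
H(X|Y) = 1.0185, H(Y|X) = 1.0289

Verification:
H(X) - H(X|Y) = 1.0717 - 1.0185 = 0.0532
H(Y) - H(Y|X) = 1.0822 - 1.0289 = 0.0532
H(X) + H(Y) - H(X,Y) = 1.0717 + 1.0822 - 2.1007 = 0.0532

All forms give I(X;Y) = 0.0532 nats. ✓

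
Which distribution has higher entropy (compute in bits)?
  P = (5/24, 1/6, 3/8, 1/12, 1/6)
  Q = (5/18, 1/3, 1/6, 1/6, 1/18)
P

Computing entropies in bits:
H(P) = 2.1625
H(Q) = 2.1350

Distribution P has higher entropy.

Intuition: The distribution closer to uniform (more spread out) has higher entropy.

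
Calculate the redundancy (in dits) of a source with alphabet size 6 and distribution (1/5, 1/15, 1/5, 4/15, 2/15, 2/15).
0.0337 dits

Redundancy measures how far a source is from maximum entropy:
R = H_max - H(X)

Maximum entropy for 6 symbols: H_max = log_10(6) = 0.7782 dits
Actual entropy: H(X) = 0.7444 dits
Redundancy: R = 0.7782 - 0.7444 = 0.0337 dits

This redundancy represents potential for compression: the source could be compressed by 0.0337 dits per symbol.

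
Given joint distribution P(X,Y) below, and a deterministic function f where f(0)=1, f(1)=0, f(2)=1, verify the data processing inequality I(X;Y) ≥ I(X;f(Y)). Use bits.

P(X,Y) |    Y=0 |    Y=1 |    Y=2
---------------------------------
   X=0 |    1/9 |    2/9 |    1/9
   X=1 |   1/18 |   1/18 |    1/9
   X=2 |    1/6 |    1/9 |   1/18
I(X;Y) = 0.0852, I(X;f(Y)) = 0.0333, inequality holds: 0.0852 ≥ 0.0333

Data Processing Inequality: For any Markov chain X → Y → Z, we have I(X;Y) ≥ I(X;Z).

Here Z = f(Y) is a deterministic function of Y, forming X → Y → Z.

Original I(X;Y) = 0.0852 bits

After applying f:
P(X,Z) where Z=f(Y):
- P(X,Z=0) = P(X,Y=1)
- P(X,Z=1) = P(X,Y=0) + P(X,Y=2)

I(X;Z) = I(X;f(Y)) = 0.0333 bits

Verification: 0.0852 ≥ 0.0333 ✓

Information cannot be created by processing; the function f can only lose information about X.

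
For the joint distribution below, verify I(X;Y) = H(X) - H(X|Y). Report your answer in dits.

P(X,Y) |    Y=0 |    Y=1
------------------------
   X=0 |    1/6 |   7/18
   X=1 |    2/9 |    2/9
I(X;Y) = 0.0090 dits

Mutual information has multiple equivalent forms:
- I(X;Y) = H(X) - H(X|Y)
- I(X;Y) = H(Y) - H(Y|X)
- I(X;Y) = H(X) + H(Y) - H(X,Y)

Computing all quantities:
H(X) = 0.2983, H(Y) = 0.2902, H(X,Y) = 0.5795
H(X|Y) = 0.2893, H(Y|X) = 0.2812

Verification:
H(X) - H(X|Y) = 0.2983 - 0.2893 = 0.0090
H(Y) - H(Y|X) = 0.2902 - 0.2812 = 0.0090
H(X) + H(Y) - H(X,Y) = 0.2983 + 0.2902 - 0.5795 = 0.0090

All forms give I(X;Y) = 0.0090 dits. ✓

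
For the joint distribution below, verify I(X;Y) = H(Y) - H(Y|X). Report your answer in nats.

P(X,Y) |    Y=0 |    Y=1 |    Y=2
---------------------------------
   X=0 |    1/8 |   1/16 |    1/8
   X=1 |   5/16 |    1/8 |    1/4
I(X;Y) = 0.0013 nats

Mutual information has multiple equivalent forms:
- I(X;Y) = H(X) - H(X|Y)
- I(X;Y) = H(Y) - H(Y|X)
- I(X;Y) = H(X) + H(Y) - H(X,Y)

Computing all quantities:
H(X) = 0.6211, H(Y) = 1.0434, H(X,Y) = 1.6631
H(X|Y) = 0.6198, H(Y|X) = 1.0420

Verification:
H(X) - H(X|Y) = 0.6211 - 0.6198 = 0.0013
H(Y) - H(Y|X) = 1.0434 - 1.0420 = 0.0013
H(X) + H(Y) - H(X,Y) = 0.6211 + 1.0434 - 1.6631 = 0.0013

All forms give I(X;Y) = 0.0013 nats. ✓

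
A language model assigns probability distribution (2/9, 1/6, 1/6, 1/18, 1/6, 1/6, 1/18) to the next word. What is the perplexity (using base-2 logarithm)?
6.3592

Perplexity is 2^H (or exp(H) for natural log).

First, H = -Σ p log p = 2.6688 bits
Perplexity = 2^2.6688 = 6.3592

Interpretation: The model's uncertainty is equivalent to choosing uniformly among 6.4 options.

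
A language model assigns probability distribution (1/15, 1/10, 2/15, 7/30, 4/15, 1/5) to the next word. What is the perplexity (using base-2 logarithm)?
5.4378

Perplexity is 2^H (or exp(H) for natural log).

First, H = -Σ p log p = 2.4430 bits
Perplexity = 2^2.4430 = 5.4378

Interpretation: The model's uncertainty is equivalent to choosing uniformly among 5.4 options.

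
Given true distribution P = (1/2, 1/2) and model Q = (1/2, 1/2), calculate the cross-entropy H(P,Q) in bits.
1.0000 bits

Cross-entropy: H(P,Q) = -Σ p(x) log q(x)

Alternatively: H(P,Q) = H(P) + D_KL(P||Q)
H(P) = 1.0000 bits
D_KL(P||Q) = 0.0000 bits

H(P,Q) = 1.0000 + 0.0000 = 1.0000 bits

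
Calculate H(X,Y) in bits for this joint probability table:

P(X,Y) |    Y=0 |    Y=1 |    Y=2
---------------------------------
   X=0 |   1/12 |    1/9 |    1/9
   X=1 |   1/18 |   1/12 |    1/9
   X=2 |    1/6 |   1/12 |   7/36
3.0748 bits

Joint entropy is H(X,Y) = -Σ_{x,y} p(x,y) log p(x,y).

Summing over all non-zero entries:
H(X,Y) = -[1/12·log_2(1/12) + 1/9·log_2(1/9) + 1/9·log_2(1/9) + 1/18·log_2(1/18) + 1/12·log_2(1/12) + 1/9·log_2(1/9) + 1/6·log_2(1/6) + 1/12·log_2(1/12) + 7/36·log_2(7/36)]
H(X,Y) = 3.0748 bits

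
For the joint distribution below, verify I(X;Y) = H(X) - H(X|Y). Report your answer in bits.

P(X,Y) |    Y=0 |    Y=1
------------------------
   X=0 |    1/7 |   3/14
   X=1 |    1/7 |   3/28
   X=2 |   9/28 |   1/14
I(X;Y) = 0.1048 bits

Mutual information has multiple equivalent forms:
- I(X;Y) = H(X) - H(X|Y)
- I(X;Y) = H(Y) - H(Y|X)
- I(X;Y) = H(X) + H(Y) - H(X,Y)

Computing all quantities:
H(X) = 1.5601, H(Y) = 0.9666, H(X,Y) = 2.4219
H(X|Y) = 1.4552, H(Y|X) = 0.8618

Verification:
H(X) - H(X|Y) = 1.5601 - 1.4552 = 0.1048
H(Y) - H(Y|X) = 0.9666 - 0.8618 = 0.1048
H(X) + H(Y) - H(X,Y) = 1.5601 + 0.9666 - 2.4219 = 0.1048

All forms give I(X;Y) = 0.1048 bits. ✓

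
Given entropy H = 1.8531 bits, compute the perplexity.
3.6128

Perplexity is 2^H (or exp(H) for natural log).

H = 1.8531 bits
Perplexity = 2^1.8531 = 3.6128

Interpretation: The model's uncertainty is equivalent to choosing uniformly among 3.6 options.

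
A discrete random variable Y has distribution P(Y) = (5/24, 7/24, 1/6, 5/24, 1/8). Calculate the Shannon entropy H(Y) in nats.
1.5715 nats

Shannon entropy is H(X) = -Σ p(x) log p(x).

For P = (5/24, 7/24, 1/6, 5/24, 1/8):
H = -5/24 × log_e(5/24) -7/24 × log_e(7/24) -1/6 × log_e(1/6) -5/24 × log_e(5/24) -1/8 × log_e(1/8)
H = 1.5715 nats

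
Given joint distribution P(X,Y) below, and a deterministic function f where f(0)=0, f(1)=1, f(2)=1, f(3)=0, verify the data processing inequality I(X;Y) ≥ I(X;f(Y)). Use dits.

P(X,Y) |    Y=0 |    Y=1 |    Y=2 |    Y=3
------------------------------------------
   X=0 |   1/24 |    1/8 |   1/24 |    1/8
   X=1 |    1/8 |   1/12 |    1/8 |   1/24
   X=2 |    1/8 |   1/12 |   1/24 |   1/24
I(X;Y) = 0.0390, I(X;f(Y)) = 0.0023, inequality holds: 0.0390 ≥ 0.0023

Data Processing Inequality: For any Markov chain X → Y → Z, we have I(X;Y) ≥ I(X;Z).

Here Z = f(Y) is a deterministic function of Y, forming X → Y → Z.

Original I(X;Y) = 0.0390 dits

After applying f:
P(X,Z) where Z=f(Y):
- P(X,Z=0) = P(X,Y=0) + P(X,Y=3)
- P(X,Z=1) = P(X,Y=1) + P(X,Y=2)

I(X;Z) = I(X;f(Y)) = 0.0023 dits

Verification: 0.0390 ≥ 0.0023 ✓

Information cannot be created by processing; the function f can only lose information about X.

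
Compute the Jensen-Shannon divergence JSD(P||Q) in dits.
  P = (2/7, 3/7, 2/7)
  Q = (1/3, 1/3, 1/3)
0.0021 dits

Jensen-Shannon divergence is:
JSD(P||Q) = 0.5 × D_KL(P||M) + 0.5 × D_KL(Q||M)
where M = 0.5 × (P + Q) is the mixture distribution.

M = 0.5 × (2/7, 3/7, 2/7) + 0.5 × (1/3, 1/3, 1/3) = (0.309524, 8/21, 0.309524)

D_KL(P||M) = 0.0021 dits
D_KL(Q||M) = 0.0021 dits

JSD(P||Q) = 0.5 × 0.0021 + 0.5 × 0.0021 = 0.0021 dits

Unlike KL divergence, JSD is symmetric and bounded: 0 ≤ JSD ≤ log(2).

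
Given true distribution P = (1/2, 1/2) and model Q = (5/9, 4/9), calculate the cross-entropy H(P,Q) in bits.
1.0090 bits

Cross-entropy: H(P,Q) = -Σ p(x) log q(x)

Alternatively: H(P,Q) = H(P) + D_KL(P||Q)
H(P) = 1.0000 bits
D_KL(P||Q) = 0.0090 bits

H(P,Q) = 1.0000 + 0.0090 = 1.0090 bits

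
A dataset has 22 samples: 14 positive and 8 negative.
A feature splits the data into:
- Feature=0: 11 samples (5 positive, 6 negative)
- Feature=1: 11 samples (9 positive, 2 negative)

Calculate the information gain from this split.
0.1066 bits

Information Gain = H(Y) - H(Y|Feature)

Before split:
P(positive) = 14/22 = 0.6364
H(Y) = 0.9457 bits

After split:
Feature=0: H = 0.9940 bits (weight = 11/22)
Feature=1: H = 0.6840 bits (weight = 11/22)
H(Y|Feature) = (11/22)×0.9940 + (11/22)×0.6840 = 0.8390 bits

Information Gain = 0.9457 - 0.8390 = 0.1066 bits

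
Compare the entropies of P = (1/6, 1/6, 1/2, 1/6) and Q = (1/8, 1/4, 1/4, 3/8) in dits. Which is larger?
Q

Computing entropies in dits:
H(P) = 0.5396
H(Q) = 0.5737

Distribution Q has higher entropy.

Intuition: The distribution closer to uniform (more spread out) has higher entropy.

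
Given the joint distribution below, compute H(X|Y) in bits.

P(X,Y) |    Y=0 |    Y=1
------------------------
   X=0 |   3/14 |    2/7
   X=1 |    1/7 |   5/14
0.9839 bits

Using the chain rule: H(X|Y) = H(X,Y) - H(Y)

First, compute H(X,Y) = 1.9242 bits

Marginal P(Y) = (5/14, 9/14)
H(Y) = 0.9403 bits

H(X|Y) = H(X,Y) - H(Y) = 1.9242 - 0.9403 = 0.9839 bits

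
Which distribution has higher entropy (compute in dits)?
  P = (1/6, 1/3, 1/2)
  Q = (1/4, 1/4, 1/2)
Q

Computing entropies in dits:
H(P) = 0.4392
H(Q) = 0.4515

Distribution Q has higher entropy.

Intuition: The distribution closer to uniform (more spread out) has higher entropy.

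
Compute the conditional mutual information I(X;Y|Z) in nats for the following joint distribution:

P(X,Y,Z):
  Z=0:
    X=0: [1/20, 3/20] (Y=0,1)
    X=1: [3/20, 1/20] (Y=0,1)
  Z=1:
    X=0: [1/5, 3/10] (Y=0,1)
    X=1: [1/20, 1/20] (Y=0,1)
0.0540 nats

Conditional mutual information: I(X;Y|Z) = H(X|Z) + H(Y|Z) - H(X,Y|Z)

H(Z) = 0.6730
H(X,Z) = 1.2206 → H(X|Z) = 0.5476
H(Y,Z) = 1.3578 → H(Y|Z) = 0.6848
H(X,Y,Z) = 1.8514 → H(X,Y|Z) = 1.1784

I(X;Y|Z) = 0.5476 + 0.6848 - 1.1784 = 0.0540 nats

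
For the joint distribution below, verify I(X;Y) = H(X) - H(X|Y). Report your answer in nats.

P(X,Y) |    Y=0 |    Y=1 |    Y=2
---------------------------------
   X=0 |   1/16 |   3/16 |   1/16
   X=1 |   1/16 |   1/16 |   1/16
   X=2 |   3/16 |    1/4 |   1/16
I(X;Y) = 0.0338 nats

Mutual information has multiple equivalent forms:
- I(X;Y) = H(X) - H(X|Y)
- I(X;Y) = H(Y) - H(Y|X)
- I(X;Y) = H(X) + H(Y) - H(X,Y)

Computing all quantities:
H(X) = 1.0239, H(Y) = 1.0239, H(X,Y) = 2.0140
H(X|Y) = 0.9901, H(Y|X) = 0.9901

Verification:
H(X) - H(X|Y) = 1.0239 - 0.9901 = 0.0338
H(Y) - H(Y|X) = 1.0239 - 0.9901 = 0.0338
H(X) + H(Y) - H(X,Y) = 1.0239 + 1.0239 - 2.0140 = 0.0338

All forms give I(X;Y) = 0.0338 nats. ✓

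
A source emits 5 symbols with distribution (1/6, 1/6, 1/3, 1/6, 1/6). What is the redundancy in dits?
0.0212 dits

Redundancy measures how far a source is from maximum entropy:
R = H_max - H(X)

Maximum entropy for 5 symbols: H_max = log_10(5) = 0.6990 dits
Actual entropy: H(X) = 0.6778 dits
Redundancy: R = 0.6990 - 0.6778 = 0.0212 dits

This redundancy represents potential for compression: the source could be compressed by 0.0212 dits per symbol.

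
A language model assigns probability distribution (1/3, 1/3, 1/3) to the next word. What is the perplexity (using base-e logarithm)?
3.0000

Perplexity is e^H (or exp(H) for natural log).

First, H = -Σ p log p = 1.0986 nats
Perplexity = e^1.0986 = 3.0000

Interpretation: The model's uncertainty is equivalent to choosing uniformly among 3.0 options.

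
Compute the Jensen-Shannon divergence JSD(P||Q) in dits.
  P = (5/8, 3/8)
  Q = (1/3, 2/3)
0.0188 dits

Jensen-Shannon divergence is:
JSD(P||Q) = 0.5 × D_KL(P||M) + 0.5 × D_KL(Q||M)
where M = 0.5 × (P + Q) is the mixture distribution.

M = 0.5 × (5/8, 3/8) + 0.5 × (1/3, 2/3) = (0.479167, 0.520833)

D_KL(P||M) = 0.0186 dits
D_KL(Q||M) = 0.0189 dits

JSD(P||Q) = 0.5 × 0.0186 + 0.5 × 0.0189 = 0.0188 dits

Unlike KL divergence, JSD is symmetric and bounded: 0 ≤ JSD ≤ log(2).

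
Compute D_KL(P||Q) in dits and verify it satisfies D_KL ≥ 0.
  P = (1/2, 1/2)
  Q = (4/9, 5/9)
0.0027 dits

KL divergence satisfies the Gibbs inequality: D_KL(P||Q) ≥ 0 for all distributions P, Q.

D_KL(P||Q) = Σ p(x) log(p(x)/q(x))
Term by term:
  x=0: 1/2 × log_10[(1/2)/(4/9)] = 0.0256
  x=1: 1/2 × log_10[(1/2)/(5/9)] = -0.0229
D_KL(P||Q) = 0.0027 dits

D_KL(P||Q) = 0.0027 ≥ 0 ✓

This non-negativity is a fundamental property: relative entropy cannot be negative because it measures how different Q is from P.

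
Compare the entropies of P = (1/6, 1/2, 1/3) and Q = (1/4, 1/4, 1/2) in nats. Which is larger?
Q

Computing entropies in nats:
H(P) = 1.0114
H(Q) = 1.0397

Distribution Q has higher entropy.

Intuition: The distribution closer to uniform (more spread out) has higher entropy.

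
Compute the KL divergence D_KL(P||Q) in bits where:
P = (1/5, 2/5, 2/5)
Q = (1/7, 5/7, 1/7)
0.3567 bits

KL divergence: D_KL(P||Q) = Σ p(x) log(p(x)/q(x))

Computing term by term:
  x=0: 1/5 × log_2[(1/5)/(1/7)] = 1/5 × 0.4854 = 0.0971
  x=1: 2/5 × log_2[(2/5)/(5/7)] = 2/5 × -0.8365 = -0.3346
  x=2: 2/5 × log_2[(2/5)/(1/7)] = 2/5 × 1.4854 = 0.5942

D_KL(P||Q) = 0.3567 bits

Note: KL divergence is always non-negative and equals 0 iff P = Q.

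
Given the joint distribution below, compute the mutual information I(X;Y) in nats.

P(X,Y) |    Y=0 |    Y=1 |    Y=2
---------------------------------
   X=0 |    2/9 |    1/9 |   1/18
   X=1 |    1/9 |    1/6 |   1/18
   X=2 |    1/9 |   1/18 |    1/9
0.0590 nats

Mutual information: I(X;Y) = H(X) + H(Y) - H(X,Y)

Marginals:
P(X) = (7/18, 1/3, 5/18), H(X) = 1.0893 nats
P(Y) = (4/9, 1/3, 2/9), H(Y) = 1.0609 nats

Joint entropy: H(X,Y) = 2.0911 nats

I(X;Y) = 1.0893 + 1.0609 - 2.0911 = 0.0590 nats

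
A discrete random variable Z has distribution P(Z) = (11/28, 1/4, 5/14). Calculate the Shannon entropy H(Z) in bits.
1.5601 bits

Shannon entropy is H(X) = -Σ p(x) log p(x).

For P = (11/28, 1/4, 5/14):
H = -11/28 × log_2(11/28) -1/4 × log_2(1/4) -5/14 × log_2(5/14)
H = 1.5601 bits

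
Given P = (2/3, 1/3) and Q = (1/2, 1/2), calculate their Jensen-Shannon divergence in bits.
0.0207 bits

Jensen-Shannon divergence is:
JSD(P||Q) = 0.5 × D_KL(P||M) + 0.5 × D_KL(Q||M)
where M = 0.5 × (P + Q) is the mixture distribution.

M = 0.5 × (2/3, 1/3) + 0.5 × (1/2, 1/2) = (7/12, 5/12)

D_KL(P||M) = 0.0211 bits
D_KL(Q||M) = 0.0203 bits

JSD(P||Q) = 0.5 × 0.0211 + 0.5 × 0.0203 = 0.0207 bits

Unlike KL divergence, JSD is symmetric and bounded: 0 ≤ JSD ≤ log(2).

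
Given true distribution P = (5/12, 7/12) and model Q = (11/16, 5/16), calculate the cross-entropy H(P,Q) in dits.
0.3625 dits

Cross-entropy: H(P,Q) = -Σ p(x) log q(x)

Alternatively: H(P,Q) = H(P) + D_KL(P||Q)
H(P) = 0.2950 dits
D_KL(P||Q) = 0.0675 dits

H(P,Q) = 0.2950 + 0.0675 = 0.3625 dits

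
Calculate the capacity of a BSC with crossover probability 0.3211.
0.0944 bits

For a binary symmetric channel (BSC) with error probability p:
Capacity C = 1 - H(p) bits per symbol

where H(p) = -p log₂(p) - (1-p) log₂(1-p) is the binary entropy function.

H(0.3211) = 0.9056 bits
C = 1 - 0.9056 = 0.0944 bits per symbol

This means we can reliably transmit up to 0.0944 bits of information per channel use.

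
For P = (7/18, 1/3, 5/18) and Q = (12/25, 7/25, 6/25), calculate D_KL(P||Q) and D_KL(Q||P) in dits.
D_KL(P||Q) = 0.0073, D_KL(Q||P) = 0.0074

KL divergence is not symmetric: D_KL(P||Q) ≠ D_KL(Q||P) in general.

D_KL(P||Q) = 0.0073 dits
D_KL(Q||P) = 0.0074 dits

No, they are not equal!

This asymmetry is why KL divergence is not a true distance metric.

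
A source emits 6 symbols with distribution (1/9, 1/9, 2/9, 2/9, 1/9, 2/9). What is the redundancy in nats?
0.0566 nats

Redundancy measures how far a source is from maximum entropy:
R = H_max - H(X)

Maximum entropy for 6 symbols: H_max = log_e(6) = 1.7918 nats
Actual entropy: H(X) = 1.7351 nats
Redundancy: R = 1.7918 - 1.7351 = 0.0566 nats

This redundancy represents potential for compression: the source could be compressed by 0.0566 nats per symbol.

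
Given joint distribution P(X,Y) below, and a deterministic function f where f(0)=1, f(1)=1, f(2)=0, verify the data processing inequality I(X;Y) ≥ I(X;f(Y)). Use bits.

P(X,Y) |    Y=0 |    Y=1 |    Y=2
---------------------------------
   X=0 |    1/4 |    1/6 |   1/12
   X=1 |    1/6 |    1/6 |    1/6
I(X;Y) = 0.0325, I(X;f(Y)) = 0.0271, inequality holds: 0.0325 ≥ 0.0271

Data Processing Inequality: For any Markov chain X → Y → Z, we have I(X;Y) ≥ I(X;Z).

Here Z = f(Y) is a deterministic function of Y, forming X → Y → Z.

Original I(X;Y) = 0.0325 bits

After applying f:
P(X,Z) where Z=f(Y):
- P(X,Z=0) = P(X,Y=2)
- P(X,Z=1) = P(X,Y=0) + P(X,Y=1)

I(X;Z) = I(X;f(Y)) = 0.0271 bits

Verification: 0.0325 ≥ 0.0271 ✓

Information cannot be created by processing; the function f can only lose information about X.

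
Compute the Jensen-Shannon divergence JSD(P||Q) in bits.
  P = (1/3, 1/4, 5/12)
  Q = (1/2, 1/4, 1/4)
0.0273 bits

Jensen-Shannon divergence is:
JSD(P||Q) = 0.5 × D_KL(P||M) + 0.5 × D_KL(Q||M)
where M = 0.5 × (P + Q) is the mixture distribution.

M = 0.5 × (1/3, 1/4, 5/12) + 0.5 × (1/2, 1/4, 1/4) = (5/12, 1/4, 1/3)

D_KL(P||M) = 0.0268 bits
D_KL(Q||M) = 0.0278 bits

JSD(P||Q) = 0.5 × 0.0268 + 0.5 × 0.0278 = 0.0273 bits

Unlike KL divergence, JSD is symmetric and bounded: 0 ≤ JSD ≤ log(2).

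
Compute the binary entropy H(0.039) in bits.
0.2377 bits

The binary entropy function is:
H(p) = -p log(p) - (1-p) log(1-p)

H(0.039) = -0.039 × log_2(0.039) - 0.961 × log_2(0.961)
H(0.039) = 0.2377 bits

Note: Binary entropy is maximized at p=0.5 (H=1 bit) and minimized at p=0 or p=1 (H=0).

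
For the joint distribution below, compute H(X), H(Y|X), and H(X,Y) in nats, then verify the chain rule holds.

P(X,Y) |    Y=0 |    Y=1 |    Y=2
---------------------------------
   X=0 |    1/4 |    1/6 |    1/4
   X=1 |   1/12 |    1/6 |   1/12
H(X,Y) = 1.7046, H(X) = 0.6365, H(Y|X) = 1.0680 (all in nats)

Chain rule: H(X,Y) = H(X) + H(Y|X)

Left side — joint entropy directly:
H(X,Y) = -Σ p(x,y) log p(x,y) = 1.7046 nats

Right side — compute H(Y|X) from the conditional distributions:
P(X) = (2/3, 1/3), so H(X) = 0.6365 nats
H(Y|X) = Σ_x P(X=x) · H(Y|X=x):
  P(Y|X=0) = (3/8, 1/4, 3/8), H(Y|X=0) = 1.0822, weight P(X=0) = 2/3
  P(Y|X=1) = (1/4, 1/2, 1/4), H(Y|X=1) = 1.0397, weight P(X=1) = 1/3
H(Y|X) = 1.0680 nats

H(X) + H(Y|X) = 0.6365 + 1.0680 = 1.7046 nats

Both sides equal 1.7046 nats. ✓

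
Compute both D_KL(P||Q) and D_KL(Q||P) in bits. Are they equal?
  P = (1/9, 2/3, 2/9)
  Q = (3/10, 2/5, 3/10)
D_KL(P||Q) = 0.2359, D_KL(Q||P) = 0.2650

KL divergence is not symmetric: D_KL(P||Q) ≠ D_KL(Q||P) in general.

D_KL(P||Q) = 0.2359 bits
D_KL(Q||P) = 0.2650 bits

No, they are not equal!

This asymmetry is why KL divergence is not a true distance metric.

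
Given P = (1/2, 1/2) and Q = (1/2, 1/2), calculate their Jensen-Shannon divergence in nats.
0.0000 nats

Jensen-Shannon divergence is:
JSD(P||Q) = 0.5 × D_KL(P||M) + 0.5 × D_KL(Q||M)
where M = 0.5 × (P + Q) is the mixture distribution.

M = 0.5 × (1/2, 1/2) + 0.5 × (1/2, 1/2) = (1/2, 1/2)

D_KL(P||M) = 0.0000 nats
D_KL(Q||M) = 0.0000 nats

JSD(P||Q) = 0.5 × 0.0000 + 0.5 × 0.0000 = 0.0000 nats

Unlike KL divergence, JSD is symmetric and bounded: 0 ≤ JSD ≤ log(2).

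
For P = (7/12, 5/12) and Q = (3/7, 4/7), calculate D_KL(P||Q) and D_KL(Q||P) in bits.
D_KL(P||Q) = 0.0696, D_KL(Q||P) = 0.0698

KL divergence is not symmetric: D_KL(P||Q) ≠ D_KL(Q||P) in general.

D_KL(P||Q) = 0.0696 bits
D_KL(Q||P) = 0.0698 bits

No, they are not equal!

This asymmetry is why KL divergence is not a true distance metric.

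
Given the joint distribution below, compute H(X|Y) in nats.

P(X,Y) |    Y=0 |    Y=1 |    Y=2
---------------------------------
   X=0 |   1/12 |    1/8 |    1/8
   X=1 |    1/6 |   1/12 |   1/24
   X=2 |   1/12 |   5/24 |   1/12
1.0284 nats

Using the chain rule: H(X|Y) = H(X,Y) - H(Y)

First, compute H(X,Y) = 2.1060 nats

Marginal P(Y) = (1/3, 5/12, 1/4)
H(Y) = 1.0776 nats

H(X|Y) = H(X,Y) - H(Y) = 2.1060 - 1.0776 = 1.0284 nats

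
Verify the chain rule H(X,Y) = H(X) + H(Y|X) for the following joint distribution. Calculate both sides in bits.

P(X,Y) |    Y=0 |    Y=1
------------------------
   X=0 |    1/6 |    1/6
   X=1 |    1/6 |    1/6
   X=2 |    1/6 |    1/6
H(X,Y) = 2.5850, H(X) = 1.5850, H(Y|X) = 1.0000 (all in bits)

Chain rule: H(X,Y) = H(X) + H(Y|X)

Left side — joint entropy directly:
H(X,Y) = -Σ p(x,y) log p(x,y) = 2.5850 bits

Right side — compute H(Y|X) from the conditional distributions:
P(X) = (1/3, 1/3, 1/3), so H(X) = 1.5850 bits
H(Y|X) = Σ_x P(X=x) · H(Y|X=x):
  P(Y|X=0) = (1/2, 1/2), H(Y|X=0) = 1.0000, weight P(X=0) = 1/3
  P(Y|X=1) = (1/2, 1/2), H(Y|X=1) = 1.0000, weight P(X=1) = 1/3
  P(Y|X=2) = (1/2, 1/2), H(Y|X=2) = 1.0000, weight P(X=2) = 1/3
H(Y|X) = 1.0000 bits

H(X) + H(Y|X) = 1.5850 + 1.0000 = 2.5850 bits

Both sides equal 2.5850 bits. ✓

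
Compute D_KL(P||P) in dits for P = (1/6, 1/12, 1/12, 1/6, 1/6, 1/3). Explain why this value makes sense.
0.0000 dits

KL divergence satisfies the Gibbs inequality: D_KL(P||Q) ≥ 0 for all distributions P, Q.

D_KL(P||Q) = Σ p(x) log(p(x)/q(x))
Each term is p(x) × log_10(p(x)/p(x)) = p(x) × log_10(1) = 0, so the sum is 0.
D_KL(P||Q) = 0.0000 dits

When P = Q, the KL divergence is exactly 0, as there is no 'divergence' between identical distributions.

This non-negativity is a fundamental property: relative entropy cannot be negative because it measures how different Q is from P.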